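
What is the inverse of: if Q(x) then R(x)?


The inverse of (P → Q) is (¬P → ¬Q). It is equivalent to the converse, not to the original.
Here P = 'Q(x)' and Q = 'R(x)'.

If not (Q(x)), then not (R(x)).


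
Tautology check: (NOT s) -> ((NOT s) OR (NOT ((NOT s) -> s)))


Build the truth table over {s}:
s | φ
-----
F | T
T | T
Every row evaluates to true.

Yes, it is a tautology.


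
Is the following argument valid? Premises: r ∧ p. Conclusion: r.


This matches the form of conjunction elimination: the conclusion follows in every model of the premises.

Valid.


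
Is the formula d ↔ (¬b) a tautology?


Build the truth table over {b, d}:
b | d | φ
---------
F | F | F
T | F | T
F | T | T
T | T | F
Counterexample at row 1: with b=F, d=F, the formula is F.

No, it is not a tautology.


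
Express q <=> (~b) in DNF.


Step 1: q ↔ (¬b) is true exactly when both agree: (q ∧ (¬b)) ∨ (¬q ∧ ¬(¬b)).
Step 2: Eliminate any double negations (¬¬X = X).

(q & (~b)) | ((~q) & b)


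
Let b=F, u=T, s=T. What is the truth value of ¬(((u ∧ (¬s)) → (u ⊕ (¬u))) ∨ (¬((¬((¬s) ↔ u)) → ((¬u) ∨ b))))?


Substitute b=F, u=T, s=T:
… (earlier sub-steps elided)
(u ∧ (¬s)) → (u ⊕ (¬u)) = F → T = T
¬s = F
(¬s) ↔ u = F ↔ T = F
¬((¬s) ↔ u) = T
¬u = F
(¬u) ∨ b = F ∨ F = F
(¬((¬s) ↔ u)) → ((¬u) ∨ b) = T → F = F
¬((¬((¬s) ↔ u)) → ((¬u) ∨ b)) = T
((u ∧ (¬s)) → (u ⊕ (¬u))) ∨ (¬((¬((¬s) ↔ u)) → ((¬u) ∨ b))) = T ∨ T = T
¬(((u ∧ (¬s)) → (u ⊕ (¬u))) ∨ (¬((¬((¬s) ↔ u)) → ((¬u) ∨ b)))) = F

F


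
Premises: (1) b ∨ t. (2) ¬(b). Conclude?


Disjunctive syllogism: from (P ∨ Q) and ¬P, infer Q.
One disjunct, 'b', is ruled out; the other must hold.

t


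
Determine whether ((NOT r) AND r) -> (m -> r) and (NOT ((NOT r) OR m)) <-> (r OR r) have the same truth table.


Compare truth tables:
m | r | φ | ψ
-------------
F | F | T | T
T | F | T | T
F | T | T | T
T | T | T | F
They differ at row 4 (m=T, r=T): φ=T but ψ=F.

No, they are not logically equivalent.


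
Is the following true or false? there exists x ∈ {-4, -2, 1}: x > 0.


Evaluate the predicate on each element: -4:F, -2:F, 1:T.
Witness x = 1 satisfies the predicate.

T


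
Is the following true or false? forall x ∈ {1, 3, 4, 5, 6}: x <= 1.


Evaluate the predicate on each element: 1:True, 3:False, 4:False, 5:False, 6:False.
Counterexample x = 3 fails the predicate.

False


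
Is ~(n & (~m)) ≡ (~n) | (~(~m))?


Compare truth tables:
m | n | φ | ψ
-------------
False | False | True | True
True | False | True | True
False | True | False | False
True | True | True | True
The columns φ and ψ agree on every row.

Yes, they are logically equivalent.


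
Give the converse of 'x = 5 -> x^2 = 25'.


The converse of (P → Q) is (Q → P). It is not in general equivalent to the original.
Here P = 'x = 5' and Q = 'x^2 = 25'.

If x^2 = 25, then x = 5.


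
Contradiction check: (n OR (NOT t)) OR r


Truth table over {n, r, t}:
n | r | t | φ
-------------
F | F | F | T
T | F | F | T
F | T | F | T
T | T | F | T
F | F | T | F
T | F | T | T
F | T | T | T
T | T | T | T
Satisfying assignment at row 1: n=F, r=F, t=F gives T.

No, it is not a contradiction.


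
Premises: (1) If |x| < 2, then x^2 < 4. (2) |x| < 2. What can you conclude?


Modus ponens: from (P → Q) and P, infer Q.
P = '|x| < 2' is asserted, and P → Q holds, so Q follows.

x^2 < 4.


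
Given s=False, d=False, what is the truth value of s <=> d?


Biconditional is true when both operands have the same truth value.
Substitute: s=False, d=False.
False <=> False evaluates to True.

True


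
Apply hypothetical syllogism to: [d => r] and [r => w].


Hypothetical syllogism: from (P → Q) and (Q → R), infer (P → R).
Chain the two implications through the shared middle term 'r'.

d => w


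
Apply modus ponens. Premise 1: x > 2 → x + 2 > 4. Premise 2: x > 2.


Modus ponens: from (P → Q) and P, infer Q.
P = 'x > 2' is asserted, and P → Q holds, so Q follows.

x + 2 > 4.


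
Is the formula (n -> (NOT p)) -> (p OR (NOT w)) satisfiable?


Search for a satisfying assignment over {n, p, w}.
Try n=F, p=F, w=F: the formula evaluates to T.
A satisfying assignment exists.

Satisfiable.


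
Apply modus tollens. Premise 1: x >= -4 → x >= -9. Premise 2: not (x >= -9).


Modus tollens: from (P → Q) and ¬Q, infer ¬P.
Q = 'x >= -9' is denied; since P → Q, P must also fail.

Not (x >= -4).


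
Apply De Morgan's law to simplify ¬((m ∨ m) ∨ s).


De Morgan: the negation of a disjunction is the conjunction of the negations.
Distribute ¬ across ∨, flipping it to ∧, and negate each literal.

((¬m) ∧ (¬m)) ∧ (¬s)


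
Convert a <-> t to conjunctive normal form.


Step 1: Rewrite a ↔ t as (a → t) ∧ (t → a).
Step 2: Rewrite each implication as a disjunction.

((NOT a) OR t) AND ((NOT t) OR a)


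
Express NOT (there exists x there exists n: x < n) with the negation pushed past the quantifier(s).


Negation flips each quantifier (∀↔∃) and negates the inner predicate.
¬(there exists x there exists n: φ) = for all x for all n: ¬φ.

for all x for all n: NOT(x < n)


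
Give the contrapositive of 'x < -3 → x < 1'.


The contrapositive of (P → Q) is (¬Q → ¬P); it is logically equivalent to the original.
Here P = 'x < -3' and Q = 'x < 1'.

If not (x < 1), then not (x < -3).


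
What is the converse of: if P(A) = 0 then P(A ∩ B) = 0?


The converse of (P → Q) is (Q → P). It is not in general equivalent to the original.
Here P = 'P(A) = 0' and Q = 'P(A ∩ B) = 0'.

If P(A ∩ B) = 0, then P(A) = 0.


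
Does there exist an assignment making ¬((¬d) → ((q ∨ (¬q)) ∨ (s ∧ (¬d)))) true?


Check all 8 assignments over {d, q, s}:
d | q | s | φ
-------------
F | F | F | F
T | F | F | F
F | T | F | F
T | T | F | F
F | F | T | F
T | F | T | F
F | T | T | F
T | T | T | F
No assignment makes the formula true.

Unsatisfiable.


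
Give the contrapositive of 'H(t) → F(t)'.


The contrapositive of (P → Q) is (¬Q → ¬P); it is logically equivalent to the original.
Here P = 'H(t)' and Q = 'F(t)'.

If not (F(t)), then not (H(t)).


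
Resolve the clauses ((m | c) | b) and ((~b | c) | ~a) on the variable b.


The clauses contain complementary literals b and ~b.
Resolution eliminates this pair and disjoins the remaining literals (merging duplicates).

((c | m) | ~a)


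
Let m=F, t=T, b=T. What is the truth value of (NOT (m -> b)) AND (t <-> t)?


Substitute m=F, t=T, b=T:
m -> b = F -> T = T
NOT (m -> b) = F
t <-> t = T <-> T = T
(NOT (m -> b)) AND (t <-> t) = F AND T = F

F


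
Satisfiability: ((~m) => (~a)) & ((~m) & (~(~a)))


Check all 4 assignments over {a, m}:
a | m | φ
---------
False | False | False
True | False | False
False | True | False
True | True | False
No assignment makes the formula true.

Unsatisfiable.


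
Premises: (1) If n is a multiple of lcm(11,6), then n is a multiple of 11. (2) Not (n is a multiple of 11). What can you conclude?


Modus tollens: from (P → Q) and ¬Q, infer ¬P.
Q = 'n is a multiple of 11' is denied; since P → Q, P must also fail.

Not (n is a multiple of lcm(11,6)).


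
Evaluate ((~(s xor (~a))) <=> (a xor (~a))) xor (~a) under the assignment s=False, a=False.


Substitute s=False, a=False:
~a = True
s xor (~a) = False xor True = True
~(s xor (~a)) = False
~a = True
a xor (~a) = False xor True = True
(~(s xor (~a))) <=> (a xor (~a)) = False <=> True = False
~a = True
((~(s xor (~a))) <=> (a xor (~a))) xor (~a) = False xor True = True

True


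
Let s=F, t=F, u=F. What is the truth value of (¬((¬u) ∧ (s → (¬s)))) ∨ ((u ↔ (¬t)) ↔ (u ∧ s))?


Substitute s=F, t=F, u=F:
¬u = T
¬s = T
s → (¬s) = F → T = T
(¬u) ∧ (s → (¬s)) = T ∧ T = T
¬((¬u) ∧ (s → (¬s))) = F
¬t = T
u ↔ (¬t) = F ↔ T = F
u ∧ s = F ∧ F = F
(u ↔ (¬t)) ↔ (u ∧ s) = F ↔ F = T
(¬((¬u) ∧ (s → (¬s)))) ∨ ((u ↔ (¬t)) ↔ (u ∧ s)) = F ∨ T = T

T


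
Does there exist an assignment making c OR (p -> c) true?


Search for a satisfying assignment over {c, p}.
Try c=F, p=F: the formula evaluates to T.
A satisfying assignment exists.

Satisfiable.


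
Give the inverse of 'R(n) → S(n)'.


The inverse of (P → Q) is (¬P → ¬Q). It is equivalent to the converse, not to the original.
Here P = 'R(n)' and Q = 'S(n)'.

If not (R(n)), then not (S(n)).


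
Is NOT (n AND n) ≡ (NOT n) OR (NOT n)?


Compare truth tables:
n | φ | ψ
---------
F | T | T
T | F | F
The columns φ and ψ agree on every row.

Yes, they are logically equivalent.


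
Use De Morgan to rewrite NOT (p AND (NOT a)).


De Morgan: the negation of a conjunction is the disjunction of the negations.
Distribute NOT across AND, flipping it to OR, and negate each literal.

(NOT p) OR a


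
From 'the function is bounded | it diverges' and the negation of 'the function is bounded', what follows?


Disjunctive syllogism: from (P ∨ Q) and ¬P, infer Q.
One disjunct, 'the function is bounded', is ruled out; the other must hold.

it diverges


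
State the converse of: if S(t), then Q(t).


The converse of (P → Q) is (Q → P). It is not in general equivalent to the original.
Here P = 'S(t)' and Q = 'Q(t)'.

If Q(t), then S(t).


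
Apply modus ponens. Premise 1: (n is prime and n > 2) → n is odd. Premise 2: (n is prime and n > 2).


Modus ponens: from (P → Q) and P, infer Q.
P = '(n is prime and n > 2)' is asserted, and P → Q holds, so Q follows.

n is odd.


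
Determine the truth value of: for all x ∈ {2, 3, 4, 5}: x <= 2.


Evaluate the predicate on each element: 2:T, 3:F, 4:F, 5:F.
Counterexample x = 3 fails the predicate.

F


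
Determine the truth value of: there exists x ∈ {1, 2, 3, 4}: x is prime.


Evaluate the predicate on each element: 1:F, 2:T, 3:T, 4:F.
Witness x = 2 satisfies the predicate.

T


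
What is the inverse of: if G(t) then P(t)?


The inverse of (P → Q) is (¬P → ¬Q). It is equivalent to the converse, not to the original.
Here P = 'G(t)' and Q = 'P(t)'.

If not (G(t)), then not (P(t)).


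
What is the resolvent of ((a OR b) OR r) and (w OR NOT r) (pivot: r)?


The clauses contain complementary literals r and NOTr.
Resolution eliminates this pair and disjoins the remaining literals (merging duplicates).

((b OR a) OR w)


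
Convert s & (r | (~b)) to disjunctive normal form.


Step 1: Distribute ∧ over ∨: s ∧ (r ∨ (¬b)) = (s ∧ r) ∨ (s ∧ (¬b)).

(s & r) | (s & (~b))


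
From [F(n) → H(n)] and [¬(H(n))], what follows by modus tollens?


Modus tollens: from (P → Q) and ¬Q, infer ¬P.
Q = 'H(n)' is denied; since P → Q, P must also fail.

Not (F(n)).


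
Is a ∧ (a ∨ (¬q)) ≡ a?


Compare truth tables:
a | q | φ | ψ
-------------
F | F | F | F
T | F | T | T
F | T | F | F
T | T | T | T
The columns φ and ψ agree on every row.

Yes, they are logically equivalent.


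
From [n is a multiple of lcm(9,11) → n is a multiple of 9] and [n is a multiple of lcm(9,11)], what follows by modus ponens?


Modus ponens: from (P → Q) and P, infer Q.
P = 'n is a multiple of lcm(9,11)' is asserted, and P → Q holds, so Q follows.

n is a multiple of 9.


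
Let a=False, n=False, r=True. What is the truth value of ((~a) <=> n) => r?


Substitute a=False, n=False, r=True:
~a = True
(~a) <=> n = True <=> False = False
((~a) <=> n) => r = False => True = True

True


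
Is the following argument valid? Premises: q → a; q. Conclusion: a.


This matches the form of modus ponens: the conclusion follows in every model of the premises.

Valid.


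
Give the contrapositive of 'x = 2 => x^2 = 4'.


The contrapositive of (P → Q) is (¬Q → ¬P); it is logically equivalent to the original.
Here P = 'x = 2' and Q = 'x^2 = 4'.

If not (x^2 = 4), then not (x = 2).


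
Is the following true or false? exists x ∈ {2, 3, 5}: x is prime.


Evaluate the predicate on each element: 2:True, 3:True, 5:True.
Witness x = 2 satisfies the predicate.

True


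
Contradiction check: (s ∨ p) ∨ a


Truth table over {a, p, s}:
a | p | s | φ
-------------
F | F | F | F
T | F | F | T
F | T | F | T
T | T | F | T
F | F | T | T
T | F | T | T
F | T | T | T
T | T | T | T
Satisfying assignment at row 2: a=T, p=F, s=F gives T.

No, it is not a contradiction.


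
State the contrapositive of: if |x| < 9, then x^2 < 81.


The contrapositive of (P → Q) is (¬Q → ¬P); it is logically equivalent to the original.
Here P = '|x| < 9' and Q = 'x^2 < 81'.

If not (x^2 < 81), then not (|x| < 9).


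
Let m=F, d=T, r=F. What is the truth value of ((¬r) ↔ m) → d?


Substitute m=F, d=T, r=F:
¬r = T
(¬r) ↔ m = T ↔ F = F
((¬r) ↔ m) → d = F → T = T

T


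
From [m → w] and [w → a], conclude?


Hypothetical syllogism: from (P → Q) and (Q → R), infer (P → R).
Chain the two implications through the shared middle term 'w'.

m → a


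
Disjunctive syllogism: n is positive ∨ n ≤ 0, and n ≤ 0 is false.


Disjunctive syllogism: from (P ∨ Q) and ¬P, infer Q.
One disjunct, 'n ≤ 0', is ruled out; the other must hold.

n is positive


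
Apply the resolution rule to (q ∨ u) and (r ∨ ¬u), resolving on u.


The clauses contain complementary literals u and ¬u.
Resolution eliminates this pair and disjoins the remaining literals (merging duplicates).

(q ∨ r)


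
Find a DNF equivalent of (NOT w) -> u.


Step 1: Rewrite (¬w) → u as ¬(¬w) ∨ u.
Step 2: Eliminate any double negations (¬¬X = X).

w OR u


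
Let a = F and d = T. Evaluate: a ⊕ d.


Exclusive or is true when exactly one operand is true.
Substitute: a=F, d=T.
F ⊕ T evaluates to T.

T


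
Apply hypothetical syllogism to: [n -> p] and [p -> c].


Hypothetical syllogism: from (P → Q) and (Q → R), infer (P → R).
Chain the two implications through the shared middle term 'p'.

n -> c


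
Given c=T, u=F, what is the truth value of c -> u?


Implication is false only when antecedent is true and consequent is false.
Substitute: c=T, u=F.
T -> F evaluates to F.

F


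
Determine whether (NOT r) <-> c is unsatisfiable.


Truth table over {c, r}:
c | r | φ
---------
F | F | F
T | F | T
F | T | T
T | T | F
Satisfying assignment at row 2: c=T, r=F gives T.

No, it is not a contradiction.


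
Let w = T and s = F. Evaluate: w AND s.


Conjunction is true only when both operands are true.
Substitute: w=T, s=F.
T AND F evaluates to F.

F


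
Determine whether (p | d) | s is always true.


Build the truth table over {d, p, s}:
d | p | s | φ
-------------
False | False | False | False
True | False | False | True
False | True | False | True
True | True | False | True
False | False | True | True
True | False | True | True
False | True | True | True
True | True | True | True
Counterexample at row 1: with d=False, p=False, s=False, the formula is False.

No, it is not a tautology.


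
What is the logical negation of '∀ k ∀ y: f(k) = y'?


Negation flips each quantifier (∀↔∃) and negates the inner predicate.
¬(∀ k ∀ y: φ) = ∃ k ∃ y: ¬φ.

∃ k ∃ y: ¬(f(k) = y)


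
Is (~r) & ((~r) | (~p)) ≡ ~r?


Compare truth tables:
p | r | φ | ψ
-------------
False | False | True | True
True | False | True | True
False | True | False | False
True | True | False | False
The columns φ and ψ agree on every row.

Yes, they are logically equivalent.


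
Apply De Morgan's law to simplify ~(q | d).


De Morgan: the negation of a disjunction is the conjunction of the negations.
Distribute ~ across |, flipping it to &, and negate each literal.

(~q) & (~d)


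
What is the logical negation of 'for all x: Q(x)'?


¬(for all x: φ) = there exists x: ¬φ, and ¬(there exists x: φ) = for all x: ¬φ.
Apply to the universal statement.

there exists x: NOT(Q(x))


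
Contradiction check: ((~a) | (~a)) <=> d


Truth table over {a, d}:
a | d | φ
---------
False | False | False
True | False | True
False | True | True
True | True | False
Satisfying assignment at row 2: a=True, d=False gives True.

No, it is not a contradiction.


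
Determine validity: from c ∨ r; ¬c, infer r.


This matches the form of disjunctive syllogism: the conclusion follows in every model of the premises.

Valid.


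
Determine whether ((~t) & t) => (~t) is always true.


Build the truth table over {t}:
t | φ
-----
False | True
True | True
Every row evaluates to true.

Yes, it is a tautology.


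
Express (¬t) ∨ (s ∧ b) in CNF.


Step 1: Distribute ∨ over ∧: (¬t) ∨ (s ∧ b) = ((¬t) ∨ s) ∧ ((¬t) ∨ b).

((¬t) ∨ s) ∧ ((¬t) ∨ b)


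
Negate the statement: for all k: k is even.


¬(for all x: φ) = there exists x: ¬φ, and ¬(there exists x: φ) = for all x: ¬φ.
Apply to the universal statement.

there exists k: NOT(k is even)


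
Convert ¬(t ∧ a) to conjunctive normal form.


Step 1: Apply De Morgan: ¬(t ∧ a) = ¬t ∨ ¬a.

(¬t) ∨ (¬a)


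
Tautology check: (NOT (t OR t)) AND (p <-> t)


Build the truth table over {p, t}:
p | t | φ
---------
F | F | T
T | F | F
F | T | F
T | T | F
Counterexample at row 2: with p=T, t=F, the formula is F.

No, it is not a tautology.


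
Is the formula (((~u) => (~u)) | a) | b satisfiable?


Search for a satisfying assignment over {a, b, u}.
Try a=False, b=False, u=False: the formula evaluates to True.
A satisfying assignment exists.

Satisfiable.


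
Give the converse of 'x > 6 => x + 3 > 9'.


The converse of (P → Q) is (Q → P). It is not in general equivalent to the original.
Here P = 'x > 6' and Q = 'x + 3 > 9'.

If x + 3 > 9, then x > 6.


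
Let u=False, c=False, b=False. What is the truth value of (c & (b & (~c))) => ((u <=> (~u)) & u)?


Substitute u=False, c=False, b=False:
~c = True
b & (~c) = False & True = False
c & (b & (~c)) = False & False = False
~u = True
u <=> (~u) = False <=> True = False
(u <=> (~u)) & u = False & False = False
(c & (b & (~c))) => ((u <=> (~u)) & u) = False => False = True

True


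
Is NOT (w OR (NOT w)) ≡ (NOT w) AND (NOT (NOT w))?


Compare truth tables:
w | φ | ψ
---------
F | F | F
T | F | F
The columns φ and ψ agree on every row.

Yes, they are logically equivalent.


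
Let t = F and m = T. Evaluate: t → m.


Implication is false only when antecedent is true and consequent is false.
Substitute: t=F, m=T.
F → T evaluates to T.

T


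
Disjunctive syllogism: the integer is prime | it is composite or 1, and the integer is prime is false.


Disjunctive syllogism: from (P ∨ Q) and ¬P, infer Q.
One disjunct, 'the integer is prime', is ruled out; the other must hold.

it is composite or 1


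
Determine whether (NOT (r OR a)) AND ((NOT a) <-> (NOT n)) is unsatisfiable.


Truth table over {a, n, r}:
a | n | r | φ
-------------
F | F | F | T
T | F | F | F
F | T | F | F
T | T | F | F
F | F | T | F
T | F | T | F
F | T | T | F
T | T | T | F
Satisfying assignment at row 1: a=F, n=F, r=F gives T.

No, it is not a contradiction.


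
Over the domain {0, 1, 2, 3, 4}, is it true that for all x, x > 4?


Evaluate the predicate on each element: 0:F, 1:F, 2:F, 3:F, 4:F.
Counterexample x = 0 fails the predicate.

F


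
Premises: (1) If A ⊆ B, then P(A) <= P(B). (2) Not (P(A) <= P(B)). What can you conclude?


Modus tollens: from (P → Q) and ¬Q, infer ¬P.
Q = 'P(A) <= P(B)' is denied; since P → Q, P must also fail.

Not (A ⊆ B).


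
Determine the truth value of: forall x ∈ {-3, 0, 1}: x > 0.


Evaluate the predicate on each element: -3:False, 0:False, 1:True.
Counterexample x = -3 fails the predicate.

False


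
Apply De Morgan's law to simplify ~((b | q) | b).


De Morgan: the negation of a disjunction is the conjunction of the negations.
Distribute ~ across |, flipping it to &, and negate each literal.

((~b) & (~q)) & (~b)


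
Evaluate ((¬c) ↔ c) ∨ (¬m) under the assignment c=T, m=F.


Substitute c=T, m=F:
¬c = F
(¬c) ↔ c = F ↔ T = F
¬m = T
((¬c) ↔ c) ∨ (¬m) = F ∨ T = T

T


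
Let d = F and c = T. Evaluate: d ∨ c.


Disjunction is false only when both operands are false.
Substitute: d=F, c=T.
F ∨ T evaluates to T.

T


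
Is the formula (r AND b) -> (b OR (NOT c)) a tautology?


Build the truth table over {b, c, r}:
b | c | r | φ
-------------
F | F | F | T
T | F | F | T
F | T | F | T
T | T | F | T
F | F | T | T
T | F | T | T
F | T | T | T
T | T | T | T
Every row evaluates to true.

Yes, it is a tautology.


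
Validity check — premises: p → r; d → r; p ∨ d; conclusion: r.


This matches the form of proof by cases: the conclusion follows in every model of the premises.

Valid.


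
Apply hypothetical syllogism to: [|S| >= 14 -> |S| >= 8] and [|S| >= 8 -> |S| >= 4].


Hypothetical syllogism: from (P → Q) and (Q → R), infer (P → R).
Chain the two implications through the shared middle term '|S| >= 8'.

|S| >= 14 -> |S| >= 4


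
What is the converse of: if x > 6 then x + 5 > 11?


The converse of (P → Q) is (Q → P). It is not in general equivalent to the original.
Here P = 'x > 6' and Q = 'x + 5 > 11'.

If x + 5 > 11, then x > 6.


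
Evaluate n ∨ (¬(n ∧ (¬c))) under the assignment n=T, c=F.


Substitute n=T, c=F:
¬c = T
n ∧ (¬c) = T ∧ T = T
¬(n ∧ (¬c)) = F
n ∨ (¬(n ∧ (¬c))) = T ∨ F = T

T


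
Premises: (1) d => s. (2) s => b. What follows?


Hypothetical syllogism: from (P → Q) and (Q → R), infer (P → R).
Chain the two implications through the shared middle term 's'.

d => b


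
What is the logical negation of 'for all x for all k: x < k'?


Negation flips each quantifier (∀↔∃) and negates the inner predicate.
¬(for all x for all k: φ) = there exists x there exists k: ¬φ.

there exists x there exists k: NOT(x < k)


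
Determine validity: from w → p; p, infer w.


This is affirming the consequent (fallacy). There exist truth assignments where the premises are all true but the conclusion is false.

Invalid.


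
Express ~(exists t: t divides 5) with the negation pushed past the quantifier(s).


¬(forall x: φ) = exists x: ¬φ, and ¬(exists x: φ) = forall x: ¬φ.
Apply to the existential statement.

forall t: ~(t divides 5)


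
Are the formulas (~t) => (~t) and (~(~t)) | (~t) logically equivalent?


Compare truth tables:
t | φ | ψ
---------
False | True | True
True | True | True
The columns φ and ψ agree on every row.

Yes, they are logically equivalent.


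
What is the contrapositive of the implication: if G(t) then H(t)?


The contrapositive of (P → Q) is (¬Q → ¬P); it is logically equivalent to the original.
Here P = 'G(t)' and Q = 'H(t)'.

If not (H(t)), then not (G(t)).


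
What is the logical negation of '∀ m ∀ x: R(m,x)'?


Negation flips each quantifier (∀↔∃) and negates the inner predicate.
¬(∀ m ∀ x: φ) = ∃ m ∃ x: ¬φ.

∃ m ∃ x: ¬(R(m,x))


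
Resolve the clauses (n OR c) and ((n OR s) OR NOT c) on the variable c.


The clauses contain complementary literals c and NOTc.
Resolution eliminates this pair and disjoins the remaining literals (merging duplicates).

(n OR s)


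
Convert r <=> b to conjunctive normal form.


Step 1: Rewrite r ↔ b as (r → b) ∧ (b → r).
Step 2: Rewrite each implication as a disjunction.

((~r) | b) & ((~b) | r)


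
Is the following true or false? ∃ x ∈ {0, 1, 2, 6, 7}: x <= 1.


Evaluate the predicate on each element: 0:T, 1:T, 2:F, 6:F, 7:F.
Witness x = 0 satisfies the predicate.

T


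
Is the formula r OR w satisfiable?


Search for a satisfying assignment over {r, w}.
Try r=T, w=F: the formula evaluates to T.
A satisfying assignment exists.

Satisfiable.


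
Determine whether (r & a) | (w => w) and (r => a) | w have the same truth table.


Compare truth tables:
a | r | w | φ | ψ
-----------------
False | False | False | True | True
True | False | False | True | True
False | True | False | True | False
True | True | False | True | True
False | False | True | True | True
True | False | True | True | True
False | True | True | True | True
True | True | True | True | True
They differ at row 3 (a=False, r=True, w=False): φ=True but ψ=False.

No, they are not logically equivalent.


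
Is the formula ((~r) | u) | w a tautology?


Build the truth table over {r, u, w}:
r | u | w | φ
-------------
False | False | False | True
True | False | False | False
False | True | False | True
True | True | False | True
False | False | True | True
True | False | True | True
False | True | True | True
True | True | True | True
Counterexample at row 2: with r=True, u=False, w=False, the formula is False.

No, it is not a tautology.


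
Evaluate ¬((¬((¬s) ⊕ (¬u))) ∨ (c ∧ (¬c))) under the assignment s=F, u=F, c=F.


Substitute s=F, u=F, c=F:
¬s = T
¬u = T
(¬s) ⊕ (¬u) = T ⊕ T = F
¬((¬s) ⊕ (¬u)) = T
¬c = T
c ∧ (¬c) = F ∧ T = F
(¬((¬s) ⊕ (¬u))) ∨ (c ∧ (¬c)) = T ∨ F = T
¬((¬((¬s) ⊕ (¬u))) ∨ (c ∧ (¬c))) = F

F


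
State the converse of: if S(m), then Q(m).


The converse of (P → Q) is (Q → P). It is not in general equivalent to the original.
Here P = 'S(m)' and Q = 'Q(m)'.

If Q(m), then S(m).


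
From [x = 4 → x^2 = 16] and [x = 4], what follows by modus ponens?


Modus ponens: from (P → Q) and P, infer Q.
P = 'x = 4' is asserted, and P → Q holds, so Q follows.

x^2 = 16.


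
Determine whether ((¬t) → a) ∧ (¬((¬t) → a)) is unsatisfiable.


Truth table over {a, t}:
a | t | φ
---------
F | F | F
T | F | F
F | T | F
T | T | F
Every row is false.

Yes, it is a contradiction.


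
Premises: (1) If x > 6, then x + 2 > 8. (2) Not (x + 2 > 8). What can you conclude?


Modus tollens: from (P → Q) and ¬Q, infer ¬P.
Q = 'x + 2 > 8' is denied; since P → Q, P must also fail.

Not (x > 6).


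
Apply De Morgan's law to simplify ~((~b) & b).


De Morgan: the negation of a conjunction is the disjunction of the negations.
Distribute ~ across &, flipping it to |, and negate each literal.

b | (~b)


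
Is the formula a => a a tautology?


Build the truth table over {a}:
a | φ
-----
False | True
True | True
Every row evaluates to true.

Yes, it is a tautology.


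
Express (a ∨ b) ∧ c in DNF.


Step 1: Distribute ∧ over ∨: (a ∨ b) ∧ c = (a ∧ c) ∨ (b ∧ c).

(a ∧ c) ∨ (b ∧ c)


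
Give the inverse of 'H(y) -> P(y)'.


The inverse of (P → Q) is (¬P → ¬Q). It is equivalent to the converse, not to the original.
Here P = 'H(y)' and Q = 'P(y)'.

If not (H(y)), then not (P(y)).


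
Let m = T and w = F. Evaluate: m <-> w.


Biconditional is true when both operands have the same truth value.
Substitute: m=T, w=F.
T <-> F evaluates to F.

F


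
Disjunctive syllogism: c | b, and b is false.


Disjunctive syllogism: from (P ∨ Q) and ¬P, infer Q.
One disjunct, 'b', is ruled out; the other must hold.

c


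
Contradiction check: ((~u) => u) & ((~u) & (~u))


Truth table over {u}:
u | φ
-----
False | False
True | False
Every row is false.

Yes, it is a contradiction.


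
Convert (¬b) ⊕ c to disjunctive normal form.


Step 1: (¬b) ⊕ c is true exactly when they disagree: ((¬b) ∧ ¬c) ∨ (¬(¬b) ∧ c).
Step 2: Eliminate any double negations (¬¬X = X).

((¬b) ∧ (¬c)) ∨ (b ∧ c)


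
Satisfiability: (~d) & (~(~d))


Check all 2 assignments over {d}:
d | φ
-----
False | False
True | False
No assignment makes the formula true.

Unsatisfiable.


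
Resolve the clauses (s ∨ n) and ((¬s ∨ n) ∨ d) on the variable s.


The clauses contain complementary literals s and ¬s.
Resolution eliminates this pair and disjoins the remaining literals (merging duplicates).

(n ∨ d)


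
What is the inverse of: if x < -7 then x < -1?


The inverse of (P → Q) is (¬P → ¬Q). It is equivalent to the converse, not to the original.
Here P = 'x < -7' and Q = 'x < -1'.

If not (x < -7), then not (x < -1).


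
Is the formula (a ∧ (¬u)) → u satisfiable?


Search for a satisfying assignment over {a, u}.
Try a=F, u=F: the formula evaluates to T.
A satisfying assignment exists.

Satisfiable.


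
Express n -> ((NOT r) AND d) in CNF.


Step 1: Rewrite n → ((¬r) ∧ d) as ¬n ∨ ((¬r) ∧ d).
Step 2: Distribute ∨ over ∧.

((NOT n) OR (NOT r)) AND ((NOT n) OR d)


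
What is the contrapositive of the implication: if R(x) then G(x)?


The contrapositive of (P → Q) is (¬Q → ¬P); it is logically equivalent to the original.
Here P = 'R(x)' and Q = 'G(x)'.

If not (G(x)), then not (R(x)).


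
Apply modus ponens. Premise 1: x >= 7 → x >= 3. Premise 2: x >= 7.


Modus ponens: from (P → Q) and P, infer Q.
P = 'x >= 7' is asserted, and P → Q holds, so Q follows.

x >= 3.


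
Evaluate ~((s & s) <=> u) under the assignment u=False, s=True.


Substitute u=False, s=True:
s & s = True & True = True
(s & s) <=> u = True <=> False = False
~((s & s) <=> u) = True

True


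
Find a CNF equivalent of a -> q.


Step 1: Rewrite a → q as ¬a ∨ q.

(NOT a) OR q


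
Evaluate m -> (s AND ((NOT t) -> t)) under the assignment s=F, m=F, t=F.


Substitute s=F, m=F, t=F:
NOT t = T
(NOT t) -> t = T -> F = F
s AND ((NOT t) -> t) = F AND F = F
m -> (s AND ((NOT t) -> t)) = F -> F = T

T


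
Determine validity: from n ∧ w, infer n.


This matches the form of conjunction elimination: the conclusion follows in every model of the premises.

Valid.


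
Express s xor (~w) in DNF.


Step 1: s ⊕ (¬w) is true exactly when they disagree: (s ∧ ¬(¬w)) ∨ (¬s ∧ (¬w)).
Step 2: Eliminate any double negations (¬¬X = X).

(s & w) | ((~s) & (~w))


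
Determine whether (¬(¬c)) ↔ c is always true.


Build the truth table over {c}:
c | φ
-----
F | T
T | T
Every row evaluates to true.

Yes, it is a tautology.


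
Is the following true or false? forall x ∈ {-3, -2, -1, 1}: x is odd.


Evaluate the predicate on each element: -3:True, -2:False, -1:True, 1:True.
Counterexample x = -2 fails the predicate.

False


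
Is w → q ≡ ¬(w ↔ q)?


Compare truth tables:
q | w | φ | ψ
-------------
F | F | T | F
T | F | T | T
F | T | F | T
T | T | T | F
They differ at row 1 (q=F, w=F): φ=T but ψ=F.

No, they are not logically equivalent.


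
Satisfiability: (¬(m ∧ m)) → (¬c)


Search for a satisfying assignment over {c, m}.
Try c=F, m=F: the formula evaluates to T.
A satisfying assignment exists.

Satisfiable.


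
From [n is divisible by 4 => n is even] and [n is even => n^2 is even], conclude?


Hypothetical syllogism: from (P → Q) and (Q → R), infer (P → R).
Chain the two implications through the shared middle term 'n is even'.

n is divisible by 4 => n^2 is even


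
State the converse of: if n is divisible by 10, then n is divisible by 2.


The converse of (P → Q) is (Q → P). It is not in general equivalent to the original.
Here P = 'n is divisible by 10' and Q = 'n is divisible by 2'.

If n is divisible by 2, then n is divisible by 10.


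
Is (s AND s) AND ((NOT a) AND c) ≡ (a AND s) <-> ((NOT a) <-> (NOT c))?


Compare truth tables:
a | c | s | φ | ψ
-----------------
F | F | F | F | F
T | F | F | F | T
F | T | F | F | T
T | T | F | F | F
F | F | T | F | F
T | F | T | F | F
F | T | T | T | T
T | T | T | F | T
They differ at row 2 (a=T, c=F, s=F): φ=F but ψ=T.

No, they are not logically equivalent.


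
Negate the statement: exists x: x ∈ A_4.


¬(forall x: φ) = exists x: ¬φ, and ¬(exists x: φ) = forall x: ¬φ.
Apply to the existential statement.

forall x: ~(x ∈ A_4)


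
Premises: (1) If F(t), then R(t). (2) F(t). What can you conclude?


Modus ponens: from (P → Q) and P, infer Q.
P = 'F(t)' is asserted, and P → Q holds, so Q follows.

R(t).


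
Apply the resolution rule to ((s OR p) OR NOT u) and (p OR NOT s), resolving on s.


The clauses contain complementary literals s and NOTs.
Resolution eliminates this pair and disjoins the remaining literals (merging duplicates).

(NOT u OR p)


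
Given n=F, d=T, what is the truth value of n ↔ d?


Biconditional is true when both operands have the same truth value.
Substitute: n=F, d=T.
F ↔ T evaluates to F.

F


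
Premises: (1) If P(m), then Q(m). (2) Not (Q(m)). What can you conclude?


Modus tollens: from (P → Q) and ¬Q, infer ¬P.
Q = 'Q(m)' is denied; since P → Q, P must also fail.

Not (P(m)).


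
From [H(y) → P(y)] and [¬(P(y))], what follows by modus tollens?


Modus tollens: from (P → Q) and ¬Q, infer ¬P.
Q = 'P(y)' is denied; since P → Q, P must also fail.

Not (H(y)).


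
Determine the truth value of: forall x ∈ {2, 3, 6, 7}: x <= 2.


Evaluate the predicate on each element: 2:True, 3:False, 6:False, 7:False.
Counterexample x = 3 fails the predicate.

False


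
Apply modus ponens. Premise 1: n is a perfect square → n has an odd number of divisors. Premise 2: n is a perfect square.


Modus ponens: from (P → Q) and P, infer Q.
P = 'n is a perfect square' is asserted, and P → Q holds, so Q follows.

n has an odd number of divisors.


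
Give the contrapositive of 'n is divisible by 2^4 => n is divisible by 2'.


The contrapositive of (P → Q) is (¬Q → ¬P); it is logically equivalent to the original.
Here P = 'n is divisible by 2^4' and Q = 'n is divisible by 2'.

If not (n is divisible by 2), then not (n is divisible by 2^4).


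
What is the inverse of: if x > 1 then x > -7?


The inverse of (P → Q) is (¬P → ¬Q). It is equivalent to the converse, not to the original.
Here P = 'x > 1' and Q = 'x > -7'.

If not (x > 1), then not (x > -7).


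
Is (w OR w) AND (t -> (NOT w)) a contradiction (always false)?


Truth table over {t, w}:
t | w | φ
---------
F | F | F
T | F | F
F | T | T
T | T | F
Satisfying assignment at row 3: t=F, w=T gives T.

No, it is not a contradiction.


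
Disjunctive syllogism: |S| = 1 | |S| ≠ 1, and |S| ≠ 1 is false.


Disjunctive syllogism: from (P ∨ Q) and ¬P, infer Q.
One disjunct, '|S| ≠ 1', is ruled out; the other must hold.

|S| = 1


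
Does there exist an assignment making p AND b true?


Search for a satisfying assignment over {b, p}.
Try b=T, p=T: the formula evaluates to T.
A satisfying assignment exists.

Satisfiable.


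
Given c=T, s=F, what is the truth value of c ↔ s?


Biconditional is true when both operands have the same truth value.
Substitute: c=T, s=F.
T ↔ F evaluates to F.

F


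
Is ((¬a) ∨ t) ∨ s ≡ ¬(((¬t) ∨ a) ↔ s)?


Compare truth tables:
a | s | t | φ | ψ
-----------------
F | F | F | T | T
T | F | F | F | T
F | T | F | T | F
T | T | F | T | F
F | F | T | T | F
T | F | T | T | T
F | T | T | T | T
T | T | T | T | F
They differ at row 2 (a=T, s=F, t=F): φ=F but ψ=T.

No, they are not logically equivalent.


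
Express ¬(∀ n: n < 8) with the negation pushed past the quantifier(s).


¬(∀ x: φ) = ∃ x: ¬φ, and ¬(∃ x: φ) = ∀ x: ¬φ.
Apply to the universal statement.

∃ n: ¬(n < 8)


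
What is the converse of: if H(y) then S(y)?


The converse of (P → Q) is (Q → P). It is not in general equivalent to the original.
Here P = 'H(y)' and Q = 'S(y)'.

If S(y), then H(y).


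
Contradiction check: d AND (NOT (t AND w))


Truth table over {d, t, w}:
d | t | w | φ
-------------
F | F | F | F
T | F | F | T
F | T | F | F
T | T | F | T
F | F | T | F
T | F | T | T
F | T | T | F
T | T | T | F
Satisfying assignment at row 2: d=T, t=F, w=F gives T.

No, it is not a contradiction.


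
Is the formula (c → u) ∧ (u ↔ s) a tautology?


Build the truth table over {c, s, u}:
c | s | u | φ
-------------
F | F | F | T
T | F | F | F
F | T | F | F
T | T | F | F
F | F | T | F
T | F | T | F
F | T | T | T
T | T | T | T
Counterexample at row 2: with c=T, s=F, u=F, the formula is F.

No, it is not a tautology.


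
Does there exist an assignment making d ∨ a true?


Search for a satisfying assignment over {a, d}.
Try a=T, d=F: the formula evaluates to T.
A satisfying assignment exists.

Satisfiable.


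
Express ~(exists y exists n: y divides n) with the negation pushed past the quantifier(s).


Negation flips each quantifier (∀↔∃) and negates the inner predicate.
¬(exists y exists n: φ) = forall y forall n: ¬φ.

forall y forall n: ~(y divides n)


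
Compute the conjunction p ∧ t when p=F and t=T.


Conjunction is true only when both operands are true.
Substitute: p=F, t=T.
F ∧ T evaluates to F.

F


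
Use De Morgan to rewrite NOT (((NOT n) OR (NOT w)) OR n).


De Morgan: the negation of a disjunction is the conjunction of the negations.
Distribute NOT across OR, flipping it to AND, and negate each literal.

(n AND w) AND (NOT n)


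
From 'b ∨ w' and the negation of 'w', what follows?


Disjunctive syllogism: from (P ∨ Q) and ¬P, infer Q.
One disjunct, 'w', is ruled out; the other must hold.

b


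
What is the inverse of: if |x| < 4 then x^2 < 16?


The inverse of (P → Q) is (¬P → ¬Q). It is equivalent to the converse, not to the original.
Here P = '|x| < 4' and Q = 'x^2 < 16'.

If not (|x| < 4), then not (x^2 < 16).


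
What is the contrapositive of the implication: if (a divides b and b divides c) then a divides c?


The contrapositive of (P → Q) is (¬Q → ¬P); it is logically equivalent to the original.
Here P = '(a divides b and b divides c)' and Q = 'a divides c'.

If not (a divides c), then not ((a divides b and b divides c)).


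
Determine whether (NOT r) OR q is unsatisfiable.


Truth table over {q, r}:
q | r | φ
---------
F | F | T
T | F | T
F | T | F
T | T | T
Satisfying assignment at row 1: q=F, r=F gives T.

No, it is not a contradiction.


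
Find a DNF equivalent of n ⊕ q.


Step 1: n ⊕ q is true exactly when they disagree: (n ∧ ¬q) ∨ (¬n ∧ q).

(n ∧ (¬q)) ∨ ((¬n) ∧ q)


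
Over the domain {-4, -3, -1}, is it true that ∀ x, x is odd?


Evaluate the predicate on each element: -4:F, -3:T, -1:T.
Counterexample x = -4 fails the predicate.

F


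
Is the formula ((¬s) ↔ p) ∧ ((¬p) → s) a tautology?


Build the truth table over {p, s}:
p | s | φ
---------
F | F | F
T | F | T
F | T | T
T | T | F
Counterexample at row 1: with p=F, s=F, the formula is F.

No, it is not a tautology.


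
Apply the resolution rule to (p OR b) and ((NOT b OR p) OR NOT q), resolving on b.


The clauses contain complementary literals b and NOTb.
Resolution eliminates this pair and disjoins the remaining literals (merging duplicates).

(p OR NOT q)


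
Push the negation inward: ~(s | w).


De Morgan: the negation of a disjunction is the conjunction of the negations.
Distribute ~ across |, flipping it to &, and negate each literal.

(~s) & (~w)


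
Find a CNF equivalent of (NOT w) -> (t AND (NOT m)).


Step 1: Rewrite (¬w) → (t ∧ (¬m)) as ¬(¬w) ∨ (t ∧ (¬m)).
Step 2: Distribute ∨ over ∧.
Step 3: Eliminate any double negations (¬¬X = X).

(w OR t) AND (w OR (NOT m))


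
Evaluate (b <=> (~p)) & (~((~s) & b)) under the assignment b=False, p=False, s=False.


Substitute b=False, p=False, s=False:
~p = True
b <=> (~p) = False <=> True = False
~s = True
(~s) & b = True & False = False
~((~s) & b) = True
(b <=> (~p)) & (~((~s) & b)) = False & True = False

False
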